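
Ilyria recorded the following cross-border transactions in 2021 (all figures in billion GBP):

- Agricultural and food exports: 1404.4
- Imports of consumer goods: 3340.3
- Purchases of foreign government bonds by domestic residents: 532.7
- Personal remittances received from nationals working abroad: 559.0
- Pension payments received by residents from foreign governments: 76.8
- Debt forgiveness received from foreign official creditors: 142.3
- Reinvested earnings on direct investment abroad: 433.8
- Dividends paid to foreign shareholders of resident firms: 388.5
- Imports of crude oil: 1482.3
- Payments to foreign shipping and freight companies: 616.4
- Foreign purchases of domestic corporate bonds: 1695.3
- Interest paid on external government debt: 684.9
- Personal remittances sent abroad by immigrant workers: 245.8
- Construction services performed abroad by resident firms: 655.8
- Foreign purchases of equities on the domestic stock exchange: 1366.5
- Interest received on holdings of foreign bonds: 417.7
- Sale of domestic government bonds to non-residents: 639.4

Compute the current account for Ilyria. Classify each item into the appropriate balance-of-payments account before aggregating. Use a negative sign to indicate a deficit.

-3210.7

Goods: 1404.4 - 1482.3 - 3340.3 = -3418.2
Services: 655.8 - 616.4 = 39.4
Primary income: -684.9 + 433.8 + 417.7 - 388.5 = -221.9
Secondary income: 559.0 - 245.8 + 76.8 = 390.0
Current account = (-3418.2) + 39.4 + (-221.9) + 390.0 = -3210.7
(Excluded from the current account — financial account: purchases of foreign government bonds by domestic residents 532.7, foreign purchases of domestic corporate bonds 1695.3, foreign purchases of equities on the domestic stock exchange 1366.5, sale of domestic government bonds to non-residents 639.4; capital account: debt forgiveness received from foreign official creditors 142.3.)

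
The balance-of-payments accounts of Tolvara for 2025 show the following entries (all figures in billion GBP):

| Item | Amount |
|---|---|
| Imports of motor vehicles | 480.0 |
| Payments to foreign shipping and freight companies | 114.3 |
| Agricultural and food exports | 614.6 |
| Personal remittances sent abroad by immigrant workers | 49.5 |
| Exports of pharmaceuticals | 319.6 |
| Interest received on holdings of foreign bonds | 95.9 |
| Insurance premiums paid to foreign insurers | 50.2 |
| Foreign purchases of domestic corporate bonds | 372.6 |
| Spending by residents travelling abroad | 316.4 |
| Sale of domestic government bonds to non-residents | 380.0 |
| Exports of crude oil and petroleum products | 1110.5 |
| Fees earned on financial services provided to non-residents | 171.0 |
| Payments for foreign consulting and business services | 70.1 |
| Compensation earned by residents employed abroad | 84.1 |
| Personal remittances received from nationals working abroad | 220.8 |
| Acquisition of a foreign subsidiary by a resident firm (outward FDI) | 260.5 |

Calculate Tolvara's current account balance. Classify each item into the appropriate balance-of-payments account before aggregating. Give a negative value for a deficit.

Goods: 614.6 + 1110.5 + 319.6 - 480.0 = 1564.7
Services: 171.0 - 50.2 - 114.3 - 316.4 - 70.1 = -380.0
Primary income: 95.9 + 84.1 = 180.0
Secondary income: -49.5 + 220.8 = 171.3
Current account = 1564.7 + (-380.0) + 180.0 + 171.3 = 1536.0
(Excluded from the current account — financial account: foreign purchases of domestic corporate bonds 372.6, sale of domestic government bonds to non-residents 380.0, acquisition of a foreign subsidiary by a resident firm (outward FDI) 260.5.)

1536.0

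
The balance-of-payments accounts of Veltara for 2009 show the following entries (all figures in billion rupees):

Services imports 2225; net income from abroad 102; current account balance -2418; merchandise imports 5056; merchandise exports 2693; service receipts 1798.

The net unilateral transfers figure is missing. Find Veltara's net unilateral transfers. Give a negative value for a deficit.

270

Current account = goods balance + services balance + net primary income + net secondary income
Sum of the known components = -2688
Net unilateral transfers = CA - (known components) = -2418 - (-2688) = 270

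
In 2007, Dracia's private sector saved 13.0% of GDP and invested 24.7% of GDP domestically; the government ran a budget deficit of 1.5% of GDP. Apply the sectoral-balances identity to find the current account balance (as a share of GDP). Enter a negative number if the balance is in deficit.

By the sectoral-balances identity, CA = (S_private - I) + (T - G).
Private balance = 13.0 - 24.7 = -11.7
Government balance (T - G) = -1.5
CA = -11.7 + (-1.5) = -13.2

-13.2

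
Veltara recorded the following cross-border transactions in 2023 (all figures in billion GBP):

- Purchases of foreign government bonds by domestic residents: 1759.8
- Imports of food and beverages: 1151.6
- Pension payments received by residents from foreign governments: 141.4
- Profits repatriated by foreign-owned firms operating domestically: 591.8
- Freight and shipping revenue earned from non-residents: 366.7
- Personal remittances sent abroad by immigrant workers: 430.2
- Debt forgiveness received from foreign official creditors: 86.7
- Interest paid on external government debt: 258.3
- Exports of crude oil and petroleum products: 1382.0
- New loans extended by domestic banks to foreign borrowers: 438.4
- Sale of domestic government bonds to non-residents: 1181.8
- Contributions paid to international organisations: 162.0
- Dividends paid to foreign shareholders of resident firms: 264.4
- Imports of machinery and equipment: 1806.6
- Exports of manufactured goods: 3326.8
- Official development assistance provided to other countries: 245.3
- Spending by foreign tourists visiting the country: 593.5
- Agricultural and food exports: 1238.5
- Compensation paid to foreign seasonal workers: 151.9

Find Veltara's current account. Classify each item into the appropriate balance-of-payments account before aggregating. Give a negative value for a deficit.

Goods: -1806.6 + 1238.5 + 1382.0 + 3326.8 - 1151.6 = 2989.1
Services: 366.7 + 593.5 = 960.2
Primary income: -258.3 - 151.9 - 264.4 - 591.8 = -1266.4
Secondary income: -245.3 - 430.2 + 141.4 - 162.0 = -696.1
Current account = 2989.1 + 960.2 + (-1266.4) + (-696.1) = 1986.8
(Excluded from the current account — financial account: purchases of foreign government bonds by domestic residents 1759.8, new loans extended by domestic banks to foreign borrowers 438.4, sale of domestic government bonds to non-residents 1181.8; capital account: debt forgiveness received from foreign official creditors 86.7.)

1986.8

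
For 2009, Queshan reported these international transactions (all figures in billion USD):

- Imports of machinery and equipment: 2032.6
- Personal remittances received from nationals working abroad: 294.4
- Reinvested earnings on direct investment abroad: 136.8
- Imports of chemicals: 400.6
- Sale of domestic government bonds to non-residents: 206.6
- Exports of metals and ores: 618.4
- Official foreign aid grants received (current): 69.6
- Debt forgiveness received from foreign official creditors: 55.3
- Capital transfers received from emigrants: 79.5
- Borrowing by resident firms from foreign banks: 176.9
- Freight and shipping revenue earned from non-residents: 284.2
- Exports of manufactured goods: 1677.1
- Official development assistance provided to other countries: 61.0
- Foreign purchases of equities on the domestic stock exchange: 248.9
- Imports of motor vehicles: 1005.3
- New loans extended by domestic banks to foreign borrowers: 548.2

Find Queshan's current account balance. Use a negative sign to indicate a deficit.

-419.0

Goods: -400.6 + 618.4 - 1005.3 + 1677.1 - 2032.6 = -1143.0
Services: 284.2
Primary income: 136.8
Secondary income: 69.6 + 294.4 - 61.0 = 303.0
Current account = (-1143.0) + 284.2 + 136.8 + 303.0 = -419.0
(Excluded from the current account — financial account: sale of domestic government bonds to non-residents 206.6, borrowing by resident firms from foreign banks 176.9, foreign purchases of equities on the domestic stock exchange 248.9, new loans extended by domestic banks to foreign borrowers 548.2; capital account: debt forgiveness received from foreign official creditors 55.3, capital transfers received from emigrants 79.5.)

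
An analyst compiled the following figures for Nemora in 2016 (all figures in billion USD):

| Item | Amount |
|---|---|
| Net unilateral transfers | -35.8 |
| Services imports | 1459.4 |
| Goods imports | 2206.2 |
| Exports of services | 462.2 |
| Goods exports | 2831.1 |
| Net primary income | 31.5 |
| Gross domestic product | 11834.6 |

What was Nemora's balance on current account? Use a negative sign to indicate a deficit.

Goods balance = 2831.1 - 2206.2 = 624.9
Services balance = 462.2 - 1459.4 = -997.2
Trade balance (goods + services) = 624.9 + (-997.2) = -372.3
Net primary income = 31.5
Net secondary income = -35.8
Current account = -372.3 + 31.5 + (-35.8) = -376.6

-376.6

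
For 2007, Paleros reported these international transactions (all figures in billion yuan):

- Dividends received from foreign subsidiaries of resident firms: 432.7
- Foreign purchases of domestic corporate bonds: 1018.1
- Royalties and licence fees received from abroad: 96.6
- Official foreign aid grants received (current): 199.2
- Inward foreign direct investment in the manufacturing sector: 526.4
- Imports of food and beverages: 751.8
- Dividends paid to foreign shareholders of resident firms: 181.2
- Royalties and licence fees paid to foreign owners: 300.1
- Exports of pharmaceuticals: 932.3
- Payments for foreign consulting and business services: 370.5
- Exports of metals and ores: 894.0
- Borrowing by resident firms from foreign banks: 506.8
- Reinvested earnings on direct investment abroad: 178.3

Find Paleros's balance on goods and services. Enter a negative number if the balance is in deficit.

500.5

Goods: 894.0 - 751.8 + 932.3 = 1074.5
Services: 96.6 - 370.5 - 300.1 = -574.0
Trade balance = 1074.5 + (-574.0) = 500.5
(Excluded from the trade balance — primary income: dividends received from foreign subsidiaries of resident firms 432.7, dividends paid to foreign shareholders of resident firms 181.2, reinvested earnings on direct investment abroad 178.3; financial account: foreign purchases of domestic corporate bonds 1018.1, inward foreign direct investment in the manufacturing sector 526.4, borrowing by resident firms from foreign banks 506.8; secondary income: official foreign aid grants received (current) 199.2.)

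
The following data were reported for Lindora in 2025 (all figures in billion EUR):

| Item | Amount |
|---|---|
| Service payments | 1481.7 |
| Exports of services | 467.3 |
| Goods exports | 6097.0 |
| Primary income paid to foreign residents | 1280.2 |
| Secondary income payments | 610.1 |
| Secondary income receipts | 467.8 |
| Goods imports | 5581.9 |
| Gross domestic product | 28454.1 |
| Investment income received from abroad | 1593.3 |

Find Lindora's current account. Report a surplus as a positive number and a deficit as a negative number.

-328.5

Goods balance = 6097.0 - 5581.9 = 515.1
Services balance = 467.3 - 1481.7 = -1014.4
Trade balance (goods + services) = 515.1 + (-1014.4) = -499.3
Net primary income = 1593.3 - 1280.2 = 313.1
Net secondary income = 467.8 - 610.1 = -142.3
Current account = -499.3 + 313.1 + (-142.3) = -328.5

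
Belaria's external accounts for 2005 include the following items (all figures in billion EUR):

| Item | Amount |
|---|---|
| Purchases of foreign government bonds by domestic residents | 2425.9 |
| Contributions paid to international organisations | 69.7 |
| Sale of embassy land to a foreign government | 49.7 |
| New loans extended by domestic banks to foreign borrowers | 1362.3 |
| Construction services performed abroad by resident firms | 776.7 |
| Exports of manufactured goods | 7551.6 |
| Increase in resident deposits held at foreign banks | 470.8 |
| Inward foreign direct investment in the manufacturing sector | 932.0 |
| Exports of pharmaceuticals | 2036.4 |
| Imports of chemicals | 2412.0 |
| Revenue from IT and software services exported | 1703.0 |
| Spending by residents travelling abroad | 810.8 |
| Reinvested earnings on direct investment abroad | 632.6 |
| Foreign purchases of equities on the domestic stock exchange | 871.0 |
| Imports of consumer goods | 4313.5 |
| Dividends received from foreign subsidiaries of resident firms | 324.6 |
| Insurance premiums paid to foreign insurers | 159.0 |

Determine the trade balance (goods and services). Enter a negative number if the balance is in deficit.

Goods: -4313.5 + 2036.4 - 2412.0 + 7551.6 = 2862.5
Services: -810.8 - 159.0 + 1703.0 + 776.7 = 1509.9
Trade balance = 2862.5 + 1509.9 = 4372.4
(Excluded from the trade balance — financial account: purchases of foreign government bonds by domestic residents 2425.9, new loans extended by domestic banks to foreign borrowers 1362.3, increase in resident deposits held at foreign banks 470.8, inward foreign direct investment in the manufacturing sector 932.0, foreign purchases of equities on the domestic stock exchange 871.0; secondary income: contributions paid to international organisations 69.7; capital account: sale of embassy land to a foreign government 49.7; primary income: reinvested earnings on direct investment abroad 632.6, dividends received from foreign subsidiaries of resident firms 324.6.)

4372.4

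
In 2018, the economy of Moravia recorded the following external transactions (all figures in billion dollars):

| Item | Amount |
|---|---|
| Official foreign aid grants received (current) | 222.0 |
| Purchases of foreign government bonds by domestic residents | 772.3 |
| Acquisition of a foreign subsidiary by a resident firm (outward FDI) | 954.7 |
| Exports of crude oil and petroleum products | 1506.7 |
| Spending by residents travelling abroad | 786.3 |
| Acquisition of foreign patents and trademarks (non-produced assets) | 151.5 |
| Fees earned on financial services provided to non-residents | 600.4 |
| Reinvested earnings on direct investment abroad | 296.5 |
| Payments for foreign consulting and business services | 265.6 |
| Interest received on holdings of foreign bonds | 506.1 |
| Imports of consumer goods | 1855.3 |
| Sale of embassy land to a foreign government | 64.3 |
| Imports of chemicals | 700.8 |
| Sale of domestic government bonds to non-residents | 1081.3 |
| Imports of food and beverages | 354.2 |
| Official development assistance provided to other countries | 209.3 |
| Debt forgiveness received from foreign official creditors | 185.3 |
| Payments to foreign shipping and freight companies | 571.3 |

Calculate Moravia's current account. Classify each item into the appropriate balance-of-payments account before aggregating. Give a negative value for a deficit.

-1611.1

Goods: -700.8 + 1506.7 - 354.2 - 1855.3 = -1403.6
Services: -786.3 + 600.4 - 265.6 - 571.3 = -1022.8
Primary income: 506.1 + 296.5 = 802.6
Secondary income: -209.3 + 222.0 = 12.7
Current account = (-1403.6) + (-1022.8) + 802.6 + 12.7 = -1611.1
(Excluded from the current account — financial account: purchases of foreign government bonds by domestic residents 772.3, acquisition of a foreign subsidiary by a resident firm (outward FDI) 954.7, sale of domestic government bonds to non-residents 1081.3; capital account: acquisition of foreign patents and trademarks (non-produced assets) 151.5, sale of embassy land to a foreign government 64.3, debt forgiveness received from foreign official creditors 185.3.)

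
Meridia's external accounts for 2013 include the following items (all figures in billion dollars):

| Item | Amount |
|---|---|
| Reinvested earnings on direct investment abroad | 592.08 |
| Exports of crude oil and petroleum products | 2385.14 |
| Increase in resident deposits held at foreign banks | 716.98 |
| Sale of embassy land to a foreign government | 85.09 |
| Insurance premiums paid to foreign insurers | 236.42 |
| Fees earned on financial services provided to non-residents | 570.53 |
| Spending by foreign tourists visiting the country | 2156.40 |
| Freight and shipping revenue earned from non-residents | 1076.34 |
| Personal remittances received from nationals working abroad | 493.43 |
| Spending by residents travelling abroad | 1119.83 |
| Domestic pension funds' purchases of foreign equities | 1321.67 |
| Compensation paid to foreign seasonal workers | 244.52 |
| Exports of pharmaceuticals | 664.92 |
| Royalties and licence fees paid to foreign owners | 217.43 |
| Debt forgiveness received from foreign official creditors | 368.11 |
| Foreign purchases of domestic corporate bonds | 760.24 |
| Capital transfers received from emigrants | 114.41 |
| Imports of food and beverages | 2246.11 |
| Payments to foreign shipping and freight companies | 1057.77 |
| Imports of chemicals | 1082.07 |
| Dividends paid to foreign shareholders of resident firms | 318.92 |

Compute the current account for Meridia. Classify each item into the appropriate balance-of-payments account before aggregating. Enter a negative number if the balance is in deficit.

Goods: -1082.07 - 2246.11 + 664.92 + 2385.14 = -278.12
Services: 1076.34 - 1057.77 - 217.43 + 2156.40 + 570.53 - 236.42 - 1119.83 = 1171.82
Primary income: -318.92 - 244.52 + 592.08 = 28.64
Secondary income: 493.43
Current account = (-278.12) + 1171.82 + 28.64 + 493.43 = 1415.77
(Excluded from the current account — financial account: increase in resident deposits held at foreign banks 716.98, domestic pension funds' purchases of foreign equities 1321.67, foreign purchases of domestic corporate bonds 760.24; capital account: sale of embassy land to a foreign government 85.09, debt forgiveness received from foreign official creditors 368.11, capital transfers received from emigrants 114.41.)

1415.77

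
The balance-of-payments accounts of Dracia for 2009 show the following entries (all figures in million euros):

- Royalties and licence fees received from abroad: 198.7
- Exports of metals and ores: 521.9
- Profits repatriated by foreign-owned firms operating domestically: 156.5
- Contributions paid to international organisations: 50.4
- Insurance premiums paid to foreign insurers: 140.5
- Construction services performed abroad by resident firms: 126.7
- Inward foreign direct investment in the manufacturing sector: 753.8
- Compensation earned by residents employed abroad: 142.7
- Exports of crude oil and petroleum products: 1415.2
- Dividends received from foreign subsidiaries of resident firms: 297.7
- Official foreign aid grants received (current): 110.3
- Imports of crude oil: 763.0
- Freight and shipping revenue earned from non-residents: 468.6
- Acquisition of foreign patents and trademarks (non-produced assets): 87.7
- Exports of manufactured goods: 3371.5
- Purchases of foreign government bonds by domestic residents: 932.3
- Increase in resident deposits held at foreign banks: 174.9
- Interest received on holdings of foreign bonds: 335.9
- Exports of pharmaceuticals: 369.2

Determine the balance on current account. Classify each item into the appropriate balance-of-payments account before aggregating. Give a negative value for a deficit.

6248.0

Goods: 521.9 + 3371.5 + 1415.2 + 369.2 - 763.0 = 4914.8
Services: 468.6 + 198.7 - 140.5 + 126.7 = 653.5
Primary income: -156.5 + 297.7 + 335.9 + 142.7 = 619.8
Secondary income: 110.3 - 50.4 = 59.9
Current account = 4914.8 + 653.5 + 619.8 + 59.9 = 6248.0
(Excluded from the current account — financial account: inward foreign direct investment in the manufacturing sector 753.8, purchases of foreign government bonds by domestic residents 932.3, increase in resident deposits held at foreign banks 174.9; capital account: acquisition of foreign patents and trademarks (non-produced assets) 87.7.)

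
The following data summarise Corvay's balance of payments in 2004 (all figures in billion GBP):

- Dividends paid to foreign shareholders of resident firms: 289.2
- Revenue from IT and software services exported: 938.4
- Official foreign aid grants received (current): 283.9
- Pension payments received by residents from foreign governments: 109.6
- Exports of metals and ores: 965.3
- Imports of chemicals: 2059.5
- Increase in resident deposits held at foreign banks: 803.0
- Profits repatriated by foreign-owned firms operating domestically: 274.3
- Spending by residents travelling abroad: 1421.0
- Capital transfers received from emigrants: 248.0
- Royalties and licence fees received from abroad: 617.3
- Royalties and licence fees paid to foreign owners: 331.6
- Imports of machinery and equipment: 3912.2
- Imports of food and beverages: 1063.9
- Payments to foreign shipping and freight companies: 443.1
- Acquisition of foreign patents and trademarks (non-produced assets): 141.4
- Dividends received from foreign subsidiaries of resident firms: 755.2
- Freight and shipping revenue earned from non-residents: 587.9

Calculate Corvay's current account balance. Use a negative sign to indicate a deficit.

Goods: 965.3 - 3912.2 - 2059.5 - 1063.9 = -6070.3
Services: -1421.0 + 587.9 - 331.6 - 443.1 + 617.3 + 938.4 = -52.1
Primary income: -274.3 - 289.2 + 755.2 = 191.7
Secondary income: 283.9 + 109.6 = 393.5
Current account = (-6070.3) + (-52.1) + 191.7 + 393.5 = -5537.2
(Excluded from the current account — financial account: increase in resident deposits held at foreign banks 803.0; capital account: capital transfers received from emigrants 248.0, acquisition of foreign patents and trademarks (non-produced assets) 141.4.)

-5537.2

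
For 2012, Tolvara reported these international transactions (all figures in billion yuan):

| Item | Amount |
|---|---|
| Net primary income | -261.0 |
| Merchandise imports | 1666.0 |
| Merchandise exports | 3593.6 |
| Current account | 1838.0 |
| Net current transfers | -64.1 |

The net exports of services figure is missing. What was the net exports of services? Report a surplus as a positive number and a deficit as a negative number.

235.5

Current account = goods balance + services balance + net primary income + net secondary income
Sum of the known components = 1602.5
Net exports of services = CA - (known components) = 1838.0 - 1602.5 = 235.5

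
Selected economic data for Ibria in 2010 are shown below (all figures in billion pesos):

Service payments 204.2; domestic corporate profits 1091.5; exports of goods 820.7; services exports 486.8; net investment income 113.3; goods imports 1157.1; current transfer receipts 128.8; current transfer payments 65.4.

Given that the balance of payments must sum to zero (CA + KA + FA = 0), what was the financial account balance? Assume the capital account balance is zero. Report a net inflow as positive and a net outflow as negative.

Goods balance = 820.7 - 1157.1 = -336.4
Services balance = 486.8 - 204.2 = 282.6
Trade balance (goods + services) = -336.4 + 282.6 = -53.8
Net primary income = 113.3
Net secondary income = 128.8 - 65.4 = 63.4
Current account = -53.8 + 113.3 + 63.4 = 122.9
Financial account = -(122.9) = -122.9

-122.9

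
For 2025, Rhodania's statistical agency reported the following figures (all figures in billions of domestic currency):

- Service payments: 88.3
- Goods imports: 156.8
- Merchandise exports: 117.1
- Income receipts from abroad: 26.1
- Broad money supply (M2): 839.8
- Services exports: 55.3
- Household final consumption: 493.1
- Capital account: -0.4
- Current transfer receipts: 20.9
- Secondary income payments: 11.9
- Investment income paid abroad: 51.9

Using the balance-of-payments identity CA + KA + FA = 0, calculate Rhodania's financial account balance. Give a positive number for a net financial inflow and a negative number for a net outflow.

89.9

Goods balance = 117.1 - 156.8 = -39.7
Services balance = 55.3 - 88.3 = -33.0
Trade balance (goods + services) = -39.7 + (-33.0) = -72.7
Net primary income = 26.1 - 51.9 = -25.8
Net secondary income = 20.9 - 11.9 = 9.0
Current account = -72.7 + (-25.8) + 9.0 = -89.5
Financial account = -(-89.5 + (-0.4)) = 89.9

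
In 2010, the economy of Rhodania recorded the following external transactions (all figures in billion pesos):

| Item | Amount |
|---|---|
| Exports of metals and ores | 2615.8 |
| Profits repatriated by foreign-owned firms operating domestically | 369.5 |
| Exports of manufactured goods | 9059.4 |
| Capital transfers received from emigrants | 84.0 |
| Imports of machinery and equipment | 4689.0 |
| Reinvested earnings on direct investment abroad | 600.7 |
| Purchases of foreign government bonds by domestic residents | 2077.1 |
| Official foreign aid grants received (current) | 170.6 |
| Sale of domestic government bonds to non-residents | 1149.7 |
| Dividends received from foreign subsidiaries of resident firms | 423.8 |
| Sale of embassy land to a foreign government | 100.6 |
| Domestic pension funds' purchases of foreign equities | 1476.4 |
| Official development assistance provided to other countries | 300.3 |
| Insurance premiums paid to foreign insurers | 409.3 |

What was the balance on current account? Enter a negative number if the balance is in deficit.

Goods: -4689.0 + 2615.8 + 9059.4 = 6986.2
Services: -409.3
Primary income: 423.8 + 600.7 - 369.5 = 655.0
Secondary income: 170.6 - 300.3 = -129.7
Current account = 6986.2 + (-409.3) + 655.0 + (-129.7) = 7102.2
(Excluded from the current account — capital account: capital transfers received from emigrants 84.0, sale of embassy land to a foreign government 100.6; financial account: purchases of foreign government bonds by domestic residents 2077.1, sale of domestic government bonds to non-residents 1149.7, domestic pension funds' purchases of foreign equities 1476.4.)

7102.2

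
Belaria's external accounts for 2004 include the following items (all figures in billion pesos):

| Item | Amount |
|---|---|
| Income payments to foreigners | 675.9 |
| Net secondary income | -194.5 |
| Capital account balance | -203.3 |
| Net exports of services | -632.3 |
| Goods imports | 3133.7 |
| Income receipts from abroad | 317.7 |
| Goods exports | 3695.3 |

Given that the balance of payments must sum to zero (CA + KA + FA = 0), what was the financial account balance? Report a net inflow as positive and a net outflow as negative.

826.7

Goods balance = 3695.3 - 3133.7 = 561.6
Services balance = -632.3
Trade balance (goods + services) = 561.6 + (-632.3) = -70.7
Net primary income = 317.7 - 675.9 = -358.2
Net secondary income = -194.5
Current account = -70.7 + (-358.2) + (-194.5) = -623.4
Financial account = -(-623.4 + (-203.3)) = 826.7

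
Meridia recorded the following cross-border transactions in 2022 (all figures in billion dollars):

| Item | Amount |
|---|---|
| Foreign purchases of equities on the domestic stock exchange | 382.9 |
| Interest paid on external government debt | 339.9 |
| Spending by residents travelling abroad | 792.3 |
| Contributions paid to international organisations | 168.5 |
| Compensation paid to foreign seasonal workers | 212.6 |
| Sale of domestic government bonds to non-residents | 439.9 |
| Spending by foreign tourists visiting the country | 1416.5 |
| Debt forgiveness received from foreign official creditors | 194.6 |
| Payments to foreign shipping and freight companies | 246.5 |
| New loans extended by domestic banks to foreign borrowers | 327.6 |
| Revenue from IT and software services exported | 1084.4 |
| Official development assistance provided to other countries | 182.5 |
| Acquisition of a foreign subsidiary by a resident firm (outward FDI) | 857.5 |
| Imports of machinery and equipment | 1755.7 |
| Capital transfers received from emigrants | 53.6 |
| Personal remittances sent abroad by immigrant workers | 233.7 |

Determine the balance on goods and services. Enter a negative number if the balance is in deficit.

Goods: -1755.7
Services: -246.5 + 1084.4 + 1416.5 - 792.3 = 1462.1
Trade balance = -1755.7 + 1462.1 = -293.6
(Excluded from the trade balance — financial account: foreign purchases of equities on the domestic stock exchange 382.9, sale of domestic government bonds to non-residents 439.9, new loans extended by domestic banks to foreign borrowers 327.6, acquisition of a foreign subsidiary by a resident firm (outward FDI) 857.5; primary income: interest paid on external government debt 339.9, compensation paid to foreign seasonal workers 212.6; secondary income: contributions paid to international organisations 168.5, official development assistance provided to other countries 182.5, personal remittances sent abroad by immigrant workers 233.7; capital account: debt forgiveness received from foreign official creditors 194.6, capital transfers received from emigrants 53.6.)

-293.6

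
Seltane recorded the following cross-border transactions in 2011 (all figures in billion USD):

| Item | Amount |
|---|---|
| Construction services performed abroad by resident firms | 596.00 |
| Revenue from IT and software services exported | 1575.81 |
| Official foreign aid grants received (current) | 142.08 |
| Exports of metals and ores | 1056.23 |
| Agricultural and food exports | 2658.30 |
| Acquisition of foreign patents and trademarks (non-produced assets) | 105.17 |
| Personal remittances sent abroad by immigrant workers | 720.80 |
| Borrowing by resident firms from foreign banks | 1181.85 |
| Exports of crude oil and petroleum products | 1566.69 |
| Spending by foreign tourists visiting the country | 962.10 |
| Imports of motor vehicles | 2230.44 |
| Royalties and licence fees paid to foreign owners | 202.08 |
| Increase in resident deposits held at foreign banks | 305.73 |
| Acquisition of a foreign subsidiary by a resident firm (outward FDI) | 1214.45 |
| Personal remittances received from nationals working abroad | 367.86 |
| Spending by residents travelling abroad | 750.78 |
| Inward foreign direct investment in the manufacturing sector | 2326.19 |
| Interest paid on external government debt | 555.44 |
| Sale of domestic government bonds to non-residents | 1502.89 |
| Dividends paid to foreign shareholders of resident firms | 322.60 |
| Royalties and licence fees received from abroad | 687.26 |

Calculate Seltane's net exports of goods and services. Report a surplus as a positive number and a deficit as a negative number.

5919.09

Goods: -2230.44 + 1056.23 + 1566.69 + 2658.30 = 3050.78
Services: 962.10 - 202.08 + 687.26 + 596.00 + 1575.81 - 750.78 = 2868.31
Trade balance = 3050.78 + 2868.31 = 5919.09
(Excluded from the trade balance — secondary income: official foreign aid grants received (current) 142.08, personal remittances sent abroad by immigrant workers 720.80, personal remittances received from nationals working abroad 367.86; capital account: acquisition of foreign patents and trademarks (non-produced assets) 105.17; financial account: borrowing by resident firms from foreign banks 1181.85, increase in resident deposits held at foreign banks 305.73, acquisition of a foreign subsidiary by a resident firm (outward FDI) 1214.45, inward foreign direct investment in the manufacturing sector 2326.19, sale of domestic government bonds to non-residents 1502.89; primary income: interest paid on external government debt 555.44, dividends paid to foreign shareholders of resident firms 322.60.)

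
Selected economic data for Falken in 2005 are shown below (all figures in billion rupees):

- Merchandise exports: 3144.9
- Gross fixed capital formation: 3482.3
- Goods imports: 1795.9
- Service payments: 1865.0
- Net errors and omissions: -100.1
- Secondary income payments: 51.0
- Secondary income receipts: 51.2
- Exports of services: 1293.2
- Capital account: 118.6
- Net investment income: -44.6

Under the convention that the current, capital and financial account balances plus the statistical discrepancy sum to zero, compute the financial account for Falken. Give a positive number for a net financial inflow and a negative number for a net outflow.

Goods balance = 3144.9 - 1795.9 = 1349.0
Services balance = 1293.2 - 1865.0 = -571.8
Trade balance (goods + services) = 1349.0 + (-571.8) = 777.2
Net primary income = -44.6
Net secondary income = 51.2 - 51.0 = 0.2
Current account = 777.2 + (-44.6) + 0.2 = 732.8
Financial account = -(732.8 + 118.6 + (-100.1)) = -751.3

-751.3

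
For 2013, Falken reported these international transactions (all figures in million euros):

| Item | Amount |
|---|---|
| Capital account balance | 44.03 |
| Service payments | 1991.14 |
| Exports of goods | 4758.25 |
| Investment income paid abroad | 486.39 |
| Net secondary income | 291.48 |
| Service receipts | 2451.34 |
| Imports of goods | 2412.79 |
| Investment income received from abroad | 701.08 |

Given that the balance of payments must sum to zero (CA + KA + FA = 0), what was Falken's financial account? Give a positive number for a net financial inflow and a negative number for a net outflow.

Goods balance = 4758.25 - 2412.79 = 2345.46
Services balance = 2451.34 - 1991.14 = 460.20
Trade balance (goods + services) = 2345.46 + 460.20 = 2805.66
Net primary income = 701.08 - 486.39 = 214.69
Net secondary income = 291.48
Current account = 2805.66 + 214.69 + 291.48 = 3311.83
Financial account = -(3311.83 + 44.03) = -3355.86

-3355.86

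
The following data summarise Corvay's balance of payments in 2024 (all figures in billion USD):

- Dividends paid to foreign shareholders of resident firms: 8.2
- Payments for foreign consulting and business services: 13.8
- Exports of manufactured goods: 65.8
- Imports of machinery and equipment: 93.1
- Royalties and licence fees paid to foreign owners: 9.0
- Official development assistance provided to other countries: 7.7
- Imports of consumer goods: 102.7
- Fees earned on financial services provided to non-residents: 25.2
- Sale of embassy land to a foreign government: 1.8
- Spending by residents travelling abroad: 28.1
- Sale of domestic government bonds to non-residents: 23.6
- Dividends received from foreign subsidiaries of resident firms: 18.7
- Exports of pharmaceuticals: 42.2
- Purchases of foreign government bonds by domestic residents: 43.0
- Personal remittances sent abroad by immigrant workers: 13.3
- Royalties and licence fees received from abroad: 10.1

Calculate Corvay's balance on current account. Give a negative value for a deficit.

Goods: -102.7 + 42.2 - 93.1 + 65.8 = -87.8
Services: 10.1 + 25.2 - 13.8 - 9.0 - 28.1 = -15.6
Primary income: -8.2 + 18.7 = 10.5
Secondary income: -7.7 - 13.3 = -21.0
Current account = (-87.8) + (-15.6) + 10.5 + (-21.0) = -113.9
(Excluded from the current account — capital account: sale of embassy land to a foreign government 1.8; financial account: sale of domestic government bonds to non-residents 23.6, purchases of foreign government bonds by domestic residents 43.0.)

-113.9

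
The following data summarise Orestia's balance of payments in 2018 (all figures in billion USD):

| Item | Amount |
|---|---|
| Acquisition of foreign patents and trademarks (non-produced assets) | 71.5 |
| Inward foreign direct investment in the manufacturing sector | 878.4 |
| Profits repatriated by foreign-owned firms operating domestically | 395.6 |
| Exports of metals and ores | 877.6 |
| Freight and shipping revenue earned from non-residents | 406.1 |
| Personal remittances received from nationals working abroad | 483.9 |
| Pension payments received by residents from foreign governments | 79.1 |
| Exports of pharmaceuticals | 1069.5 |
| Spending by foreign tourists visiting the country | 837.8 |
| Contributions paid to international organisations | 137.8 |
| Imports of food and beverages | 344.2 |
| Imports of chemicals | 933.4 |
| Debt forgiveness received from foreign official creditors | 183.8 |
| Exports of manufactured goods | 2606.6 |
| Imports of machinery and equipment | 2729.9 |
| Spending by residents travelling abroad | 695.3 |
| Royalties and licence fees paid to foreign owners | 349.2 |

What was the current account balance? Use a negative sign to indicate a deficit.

Goods: -933.4 + 2606.6 - 2729.9 + 1069.5 - 344.2 + 877.6 = 546.2
Services: -349.2 + 406.1 + 837.8 - 695.3 = 199.4
Primary income: -395.6
Secondary income: 483.9 - 137.8 + 79.1 = 425.2
Current account = 546.2 + 199.4 + (-395.6) + 425.2 = 775.2
(Excluded from the current account — capital account: acquisition of foreign patents and trademarks (non-produced assets) 71.5, debt forgiveness received from foreign official creditors 183.8; financial account: inward foreign direct investment in the manufacturing sector 878.4.)

775.2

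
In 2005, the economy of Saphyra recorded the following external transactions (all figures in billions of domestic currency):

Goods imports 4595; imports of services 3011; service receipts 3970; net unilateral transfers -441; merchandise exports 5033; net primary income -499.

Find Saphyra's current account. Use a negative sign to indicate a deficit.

457

Goods balance = 5033 - 4595 = 438
Services balance = 3970 - 3011 = 959
Trade balance (goods + services) = 438 + 959 = 1397
Net primary income = -499
Net secondary income = -441
Current account = 1397 + (-499) + (-441) = 457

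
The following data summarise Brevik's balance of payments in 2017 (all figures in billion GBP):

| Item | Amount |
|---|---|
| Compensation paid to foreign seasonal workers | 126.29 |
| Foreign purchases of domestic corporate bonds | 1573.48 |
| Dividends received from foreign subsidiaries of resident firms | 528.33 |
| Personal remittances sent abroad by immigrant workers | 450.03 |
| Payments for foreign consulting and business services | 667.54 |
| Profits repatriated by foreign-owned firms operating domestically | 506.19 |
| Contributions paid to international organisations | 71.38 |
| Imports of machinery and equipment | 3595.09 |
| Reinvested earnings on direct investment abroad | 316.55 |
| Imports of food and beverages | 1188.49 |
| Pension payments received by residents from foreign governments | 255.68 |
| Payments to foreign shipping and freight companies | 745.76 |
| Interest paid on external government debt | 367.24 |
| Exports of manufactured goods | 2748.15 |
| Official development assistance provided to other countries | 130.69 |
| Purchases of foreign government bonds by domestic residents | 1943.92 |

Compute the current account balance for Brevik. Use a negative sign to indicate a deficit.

Goods: -3595.09 + 2748.15 - 1188.49 = -2035.43
Services: -667.54 - 745.76 = -1413.30
Primary income: -506.19 + 528.33 - 367.24 - 126.29 + 316.55 = -154.84
Secondary income: 255.68 - 130.69 - 71.38 - 450.03 = -396.42
Current account = (-2035.43) + (-1413.30) + (-154.84) + (-396.42) = -3999.99
(Excluded from the current account — financial account: foreign purchases of domestic corporate bonds 1573.48, purchases of foreign government bonds by domestic residents 1943.92.)

-3999.99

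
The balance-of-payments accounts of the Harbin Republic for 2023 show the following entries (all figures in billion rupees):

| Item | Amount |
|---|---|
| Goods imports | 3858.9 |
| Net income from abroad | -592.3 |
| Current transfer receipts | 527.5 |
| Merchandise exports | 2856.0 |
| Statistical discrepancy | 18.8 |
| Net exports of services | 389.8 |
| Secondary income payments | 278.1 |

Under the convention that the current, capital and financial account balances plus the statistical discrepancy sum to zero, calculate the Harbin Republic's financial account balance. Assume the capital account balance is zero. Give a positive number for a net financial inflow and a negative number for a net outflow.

937.2

Goods balance = 2856.0 - 3858.9 = -1002.9
Services balance = 389.8
Trade balance (goods + services) = -1002.9 + 389.8 = -613.1
Net primary income = -592.3
Net secondary income = 527.5 - 278.1 = 249.4
Current account = -613.1 + (-592.3) + 249.4 = -956.0
Financial account = -(-956.0 + 18.8) = 937.2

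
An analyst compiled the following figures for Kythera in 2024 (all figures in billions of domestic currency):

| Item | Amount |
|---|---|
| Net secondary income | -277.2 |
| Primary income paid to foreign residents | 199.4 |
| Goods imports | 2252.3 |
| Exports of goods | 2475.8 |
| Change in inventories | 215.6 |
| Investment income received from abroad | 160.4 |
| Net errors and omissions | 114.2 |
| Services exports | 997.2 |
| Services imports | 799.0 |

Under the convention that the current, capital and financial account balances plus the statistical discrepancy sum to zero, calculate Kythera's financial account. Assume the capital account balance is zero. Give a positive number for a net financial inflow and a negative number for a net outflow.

Goods balance = 2475.8 - 2252.3 = 223.5
Services balance = 997.2 - 799.0 = 198.2
Trade balance (goods + services) = 223.5 + 198.2 = 421.7
Net primary income = 160.4 - 199.4 = -39.0
Net secondary income = -277.2
Current account = 421.7 + (-39.0) + (-277.2) = 105.5
Financial account = -(105.5 + 114.2) = -219.7

-219.7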